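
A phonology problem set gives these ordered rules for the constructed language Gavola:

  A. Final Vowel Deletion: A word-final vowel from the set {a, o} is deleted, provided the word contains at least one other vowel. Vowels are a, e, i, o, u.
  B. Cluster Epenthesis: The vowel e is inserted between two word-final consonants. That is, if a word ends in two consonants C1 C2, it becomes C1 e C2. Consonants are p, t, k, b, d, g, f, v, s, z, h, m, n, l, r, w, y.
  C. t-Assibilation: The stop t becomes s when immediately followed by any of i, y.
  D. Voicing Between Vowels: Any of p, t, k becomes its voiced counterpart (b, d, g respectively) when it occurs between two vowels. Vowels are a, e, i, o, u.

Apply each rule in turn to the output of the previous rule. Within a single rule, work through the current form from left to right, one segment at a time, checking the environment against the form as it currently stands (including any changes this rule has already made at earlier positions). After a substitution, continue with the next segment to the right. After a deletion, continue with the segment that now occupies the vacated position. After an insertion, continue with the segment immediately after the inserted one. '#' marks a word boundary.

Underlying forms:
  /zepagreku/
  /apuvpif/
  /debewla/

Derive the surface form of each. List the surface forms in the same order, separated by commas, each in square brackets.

/zepagreku/:
  A Final Vowel Deletion: no change — [zepagreku]
  B Cluster Epenthesis: no change — [zepagreku]
  C t-Assibilation: no change — [zepagreku]
  D Voicing Between Vowels: [zepagreku] → [zebagregu]
/apuvpif/:
  A Final Vowel Deletion: no change — [apuvpif]
  B Cluster Epenthesis: no change — [apuvpif]
  C t-Assibilation: no change — [apuvpif]
  D Voicing Between Vowels: [apuvpif] → [abuvpif]
/debewla/:
  A Final Vowel Deletion: [debewla] → [debewl]
  B Cluster Epenthesis: [debewl] → [debewel]
  C t-Assibilation: no change — [debewel]
  D Voicing Between Vowels: no change — [debewel]

[zebagregu], [abuvpif], [debewel]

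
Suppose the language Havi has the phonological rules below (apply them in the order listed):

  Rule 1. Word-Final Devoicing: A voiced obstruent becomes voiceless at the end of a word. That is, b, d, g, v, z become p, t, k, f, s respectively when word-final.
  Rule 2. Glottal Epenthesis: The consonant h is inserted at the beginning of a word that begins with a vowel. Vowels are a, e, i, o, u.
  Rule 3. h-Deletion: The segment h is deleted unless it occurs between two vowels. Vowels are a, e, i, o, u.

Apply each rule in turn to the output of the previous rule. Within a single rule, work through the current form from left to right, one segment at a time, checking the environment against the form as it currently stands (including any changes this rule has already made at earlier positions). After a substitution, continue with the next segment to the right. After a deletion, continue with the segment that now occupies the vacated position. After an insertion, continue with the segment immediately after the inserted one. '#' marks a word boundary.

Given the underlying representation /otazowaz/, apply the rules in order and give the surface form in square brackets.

Rule 1 Word-Final Devoicing: [otazowaz] → [otazowas]
Rule 2 Glottal Epenthesis: [otazowas] → [hotazowas]
Rule 3 h-Deletion: [hotazowas] → [otazowas]

[otazowas]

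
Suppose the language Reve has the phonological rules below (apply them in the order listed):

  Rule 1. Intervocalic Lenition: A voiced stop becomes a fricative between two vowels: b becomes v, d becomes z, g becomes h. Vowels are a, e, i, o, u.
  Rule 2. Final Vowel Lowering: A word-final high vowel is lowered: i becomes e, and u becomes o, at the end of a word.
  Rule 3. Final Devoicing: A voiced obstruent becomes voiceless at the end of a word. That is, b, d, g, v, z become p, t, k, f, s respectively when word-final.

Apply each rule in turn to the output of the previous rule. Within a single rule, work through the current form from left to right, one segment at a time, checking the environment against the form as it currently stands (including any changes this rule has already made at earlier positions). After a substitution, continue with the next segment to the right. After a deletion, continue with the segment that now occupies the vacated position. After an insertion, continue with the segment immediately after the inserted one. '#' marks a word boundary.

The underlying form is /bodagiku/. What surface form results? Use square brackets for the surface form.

[bozahiko]

Rule 1 Intervocalic Lenition: [bodagiku] → [bozahiku]
Rule 2 Final Vowel Lowering: [bozahiku] → [bozahiko]
Rule 3 Final Devoicing: no change — [bozahiko]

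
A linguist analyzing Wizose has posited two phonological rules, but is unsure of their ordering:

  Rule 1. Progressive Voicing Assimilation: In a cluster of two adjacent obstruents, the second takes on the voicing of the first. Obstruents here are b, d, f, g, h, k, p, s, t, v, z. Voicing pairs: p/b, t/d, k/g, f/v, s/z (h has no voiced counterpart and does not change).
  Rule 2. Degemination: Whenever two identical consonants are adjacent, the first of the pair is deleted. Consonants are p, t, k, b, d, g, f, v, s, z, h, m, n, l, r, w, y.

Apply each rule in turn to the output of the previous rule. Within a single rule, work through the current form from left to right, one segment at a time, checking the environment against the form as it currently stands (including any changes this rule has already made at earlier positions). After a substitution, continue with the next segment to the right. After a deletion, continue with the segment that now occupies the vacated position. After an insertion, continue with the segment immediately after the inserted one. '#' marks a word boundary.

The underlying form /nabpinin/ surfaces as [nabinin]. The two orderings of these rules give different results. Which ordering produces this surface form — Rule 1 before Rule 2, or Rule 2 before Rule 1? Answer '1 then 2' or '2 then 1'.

1 then 2

Order 1 then 2:
  1 Progressive Voicing Assimilation: [nabpinin] → [nabbinin]
  2 Degemination: [nabbinin] → [nabinin]
  result: [nabinin]
Order 2 then 1:
  2 Degemination: no change — [nabpinin]
  1 Progressive Voicing Assimilation: [nabpinin] → [nabbinin]
  result: [nabbinin]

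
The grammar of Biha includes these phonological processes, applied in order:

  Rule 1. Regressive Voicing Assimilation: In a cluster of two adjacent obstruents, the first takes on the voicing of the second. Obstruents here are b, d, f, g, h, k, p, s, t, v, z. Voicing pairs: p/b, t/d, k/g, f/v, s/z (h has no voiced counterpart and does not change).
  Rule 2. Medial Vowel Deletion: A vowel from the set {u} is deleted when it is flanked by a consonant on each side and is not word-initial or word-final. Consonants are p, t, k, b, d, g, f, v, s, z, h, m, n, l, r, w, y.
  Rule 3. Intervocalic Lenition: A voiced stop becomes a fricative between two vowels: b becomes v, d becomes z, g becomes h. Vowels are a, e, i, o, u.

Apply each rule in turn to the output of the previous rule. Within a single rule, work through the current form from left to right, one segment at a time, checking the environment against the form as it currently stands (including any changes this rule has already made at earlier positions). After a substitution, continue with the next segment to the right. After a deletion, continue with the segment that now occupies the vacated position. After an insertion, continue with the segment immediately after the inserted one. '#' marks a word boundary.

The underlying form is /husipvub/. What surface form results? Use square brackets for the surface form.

[hsibvb]

Rule 1 Regressive Voicing Assimilation: [husipvub] → [husibvub]
Rule 2 Medial Vowel Deletion: [husibvub] → [hsibvb]
Rule 3 Intervocalic Lenition: no change — [hsibvb]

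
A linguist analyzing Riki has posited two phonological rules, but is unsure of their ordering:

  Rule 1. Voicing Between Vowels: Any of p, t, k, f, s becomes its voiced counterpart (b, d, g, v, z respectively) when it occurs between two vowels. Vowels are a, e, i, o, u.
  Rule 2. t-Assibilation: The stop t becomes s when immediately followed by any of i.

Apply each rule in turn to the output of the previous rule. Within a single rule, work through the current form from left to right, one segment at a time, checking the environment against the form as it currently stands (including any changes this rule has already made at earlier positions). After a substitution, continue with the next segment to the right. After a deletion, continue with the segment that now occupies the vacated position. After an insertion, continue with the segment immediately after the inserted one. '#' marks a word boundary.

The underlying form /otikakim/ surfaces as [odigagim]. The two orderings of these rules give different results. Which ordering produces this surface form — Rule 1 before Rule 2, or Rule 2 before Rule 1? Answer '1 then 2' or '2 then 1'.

1 then 2

Order 1 then 2:
  1 Voicing Between Vowels: [otikakim] → [odigagim]
  2 t-Assibilation: no change — [odigagim]
  result: [odigagim]
Order 2 then 1:
  2 t-Assibilation: [otikakim] → [osikakim]
  1 Voicing Between Vowels: [osikakim] → [ozigagim]
  result: [ozigagim]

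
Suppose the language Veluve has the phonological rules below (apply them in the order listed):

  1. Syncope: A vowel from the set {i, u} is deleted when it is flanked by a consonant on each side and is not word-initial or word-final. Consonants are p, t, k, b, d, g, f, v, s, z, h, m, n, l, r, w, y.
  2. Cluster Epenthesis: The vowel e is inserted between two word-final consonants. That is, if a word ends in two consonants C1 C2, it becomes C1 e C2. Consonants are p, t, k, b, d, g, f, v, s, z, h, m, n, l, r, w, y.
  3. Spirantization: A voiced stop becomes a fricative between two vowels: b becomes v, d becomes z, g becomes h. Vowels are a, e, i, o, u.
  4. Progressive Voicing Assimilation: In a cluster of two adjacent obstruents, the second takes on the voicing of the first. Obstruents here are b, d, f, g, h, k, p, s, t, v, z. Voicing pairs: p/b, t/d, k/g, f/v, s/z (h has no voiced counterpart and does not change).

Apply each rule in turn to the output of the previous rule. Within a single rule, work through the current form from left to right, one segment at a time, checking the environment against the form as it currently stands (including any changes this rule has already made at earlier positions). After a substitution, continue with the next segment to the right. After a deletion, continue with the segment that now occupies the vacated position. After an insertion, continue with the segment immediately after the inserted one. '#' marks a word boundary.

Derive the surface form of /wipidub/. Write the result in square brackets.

1 Syncope: [wipidub] → [wpdb]
2 Cluster Epenthesis: [wpdb] → [wpdeb]
3 Spirantization: no change — [wpdeb]
4 Progressive Voicing Assimilation: [wpdeb] → [wpteb]

[wpteb]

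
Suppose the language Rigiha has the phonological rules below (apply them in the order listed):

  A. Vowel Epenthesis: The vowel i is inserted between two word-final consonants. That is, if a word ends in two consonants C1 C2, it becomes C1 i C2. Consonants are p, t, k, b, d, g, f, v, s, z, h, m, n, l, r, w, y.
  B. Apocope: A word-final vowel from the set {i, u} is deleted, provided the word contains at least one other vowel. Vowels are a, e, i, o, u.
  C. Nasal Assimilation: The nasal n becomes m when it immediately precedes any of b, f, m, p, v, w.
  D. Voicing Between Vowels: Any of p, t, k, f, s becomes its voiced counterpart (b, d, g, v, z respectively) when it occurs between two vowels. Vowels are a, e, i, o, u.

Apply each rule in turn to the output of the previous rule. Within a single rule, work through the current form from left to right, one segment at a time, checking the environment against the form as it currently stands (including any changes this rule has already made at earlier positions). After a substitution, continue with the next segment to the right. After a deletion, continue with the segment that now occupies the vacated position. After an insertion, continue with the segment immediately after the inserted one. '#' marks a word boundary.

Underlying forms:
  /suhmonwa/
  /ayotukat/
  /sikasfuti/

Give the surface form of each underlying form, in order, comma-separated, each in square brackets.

[suhmomwa], [ayodugat], [sigasfut]

/suhmonwa/:
  A Vowel Epenthesis: no change — [suhmonwa]
  B Apocope: no change — [suhmonwa]
  C Nasal Assimilation: [suhmonwa] → [suhmomwa]
  D Voicing Between Vowels: no change — [suhmomwa]
/ayotukat/:
  A Vowel Epenthesis: no change — [ayotukat]
  B Apocope: no change — [ayotukat]
  C Nasal Assimilation: no change — [ayotukat]
  D Voicing Between Vowels: [ayotukat] → [ayodugat]
/sikasfuti/:
  A Vowel Epenthesis: no change — [sikasfuti]
  B Apocope: [sikasfuti] → [sikasfut]
  C Nasal Assimilation: no change — [sikasfut]
  D Voicing Between Vowels: [sikasfut] → [sigasfut]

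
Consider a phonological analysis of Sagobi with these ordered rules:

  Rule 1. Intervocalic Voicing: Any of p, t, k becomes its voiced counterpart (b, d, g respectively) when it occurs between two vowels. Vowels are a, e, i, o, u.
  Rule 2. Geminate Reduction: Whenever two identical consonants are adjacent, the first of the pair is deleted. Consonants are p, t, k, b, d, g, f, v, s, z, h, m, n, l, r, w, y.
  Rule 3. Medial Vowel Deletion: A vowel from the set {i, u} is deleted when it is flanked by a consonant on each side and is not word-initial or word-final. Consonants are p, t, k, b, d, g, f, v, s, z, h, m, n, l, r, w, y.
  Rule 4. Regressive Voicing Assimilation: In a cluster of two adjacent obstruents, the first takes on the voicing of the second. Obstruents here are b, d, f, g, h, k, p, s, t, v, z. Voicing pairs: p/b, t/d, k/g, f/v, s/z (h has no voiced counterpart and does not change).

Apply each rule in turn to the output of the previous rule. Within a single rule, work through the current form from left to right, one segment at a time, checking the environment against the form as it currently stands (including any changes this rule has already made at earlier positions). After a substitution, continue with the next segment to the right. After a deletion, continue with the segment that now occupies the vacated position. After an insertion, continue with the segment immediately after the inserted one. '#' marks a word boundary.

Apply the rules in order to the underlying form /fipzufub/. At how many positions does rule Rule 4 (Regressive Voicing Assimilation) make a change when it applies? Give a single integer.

3

Rule 1 Intervocalic Voicing: no change — [fipzufub]
Rule 2 Geminate Reduction: no change — [fipzufub]
Rule 3 Medial Vowel Deletion: [fipzufub] → [fpzfb]
Rule 4 Regressive Voicing Assimilation: [fpzfb] → [fbsvb]
Rule Rule 4 changed 3 position(s).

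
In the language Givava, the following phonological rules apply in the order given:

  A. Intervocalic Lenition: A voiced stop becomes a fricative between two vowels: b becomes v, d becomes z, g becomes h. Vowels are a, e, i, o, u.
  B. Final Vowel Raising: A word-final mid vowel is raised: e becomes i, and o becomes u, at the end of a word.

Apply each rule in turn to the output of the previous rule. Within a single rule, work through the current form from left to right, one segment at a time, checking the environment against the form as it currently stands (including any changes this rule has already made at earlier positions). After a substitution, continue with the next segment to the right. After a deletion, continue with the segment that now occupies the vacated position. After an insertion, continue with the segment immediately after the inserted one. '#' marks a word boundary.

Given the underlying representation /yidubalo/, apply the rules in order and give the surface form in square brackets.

[yizuvalu]

A Intervocalic Lenition: [yidubalo] → [yizuvalo]
B Final Vowel Raising: [yizuvalo] → [yizuvalu]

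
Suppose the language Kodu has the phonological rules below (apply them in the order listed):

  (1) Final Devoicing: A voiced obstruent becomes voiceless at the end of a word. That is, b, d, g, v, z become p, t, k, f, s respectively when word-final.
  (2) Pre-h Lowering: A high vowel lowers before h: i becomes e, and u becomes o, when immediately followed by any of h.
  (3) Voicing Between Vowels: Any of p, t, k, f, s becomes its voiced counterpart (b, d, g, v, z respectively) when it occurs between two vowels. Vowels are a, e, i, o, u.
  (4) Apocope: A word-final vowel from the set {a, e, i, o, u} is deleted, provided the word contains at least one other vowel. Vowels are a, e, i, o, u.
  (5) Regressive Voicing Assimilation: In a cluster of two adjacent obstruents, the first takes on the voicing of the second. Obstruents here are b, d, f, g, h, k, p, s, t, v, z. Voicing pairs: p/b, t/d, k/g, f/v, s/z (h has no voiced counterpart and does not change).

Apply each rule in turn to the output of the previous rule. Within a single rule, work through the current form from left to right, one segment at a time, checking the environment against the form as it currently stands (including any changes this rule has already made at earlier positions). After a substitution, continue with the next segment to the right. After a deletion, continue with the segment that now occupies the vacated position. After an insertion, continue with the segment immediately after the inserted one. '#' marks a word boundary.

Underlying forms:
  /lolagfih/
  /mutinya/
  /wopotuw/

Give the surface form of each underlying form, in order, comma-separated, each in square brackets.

/lolagfih/:
  (1) Final Devoicing: no change — [lolagfih]
  (2) Pre-h Lowering: [lolagfih] → [lolagfeh]
  (3) Voicing Between Vowels: no change — [lolagfeh]
  (4) Apocope: no change — [lolagfeh]
  (5) Regressive Voicing Assimilation: [lolagfeh] → [lolakfeh]
/mutinya/:
  (1) Final Devoicing: no change — [mutinya]
  (2) Pre-h Lowering: no change — [mutinya]
  (3) Voicing Between Vowels: [mutinya] → [mudinya]
  (4) Apocope: [mudinya] → [mudiny]
  (5) Regressive Voicing Assimilation: no change — [mudiny]
/wopotuw/:
  (1) Final Devoicing: no change — [wopotuw]
  (2) Pre-h Lowering: no change — [wopotuw]
  (3) Voicing Between Vowels: [wopotuw] → [woboduw]
  (4) Apocope: no change — [woboduw]
  (5) Regressive Voicing Assimilation: no change — [woboduw]

[lolakfeh], [mudiny], [woboduw]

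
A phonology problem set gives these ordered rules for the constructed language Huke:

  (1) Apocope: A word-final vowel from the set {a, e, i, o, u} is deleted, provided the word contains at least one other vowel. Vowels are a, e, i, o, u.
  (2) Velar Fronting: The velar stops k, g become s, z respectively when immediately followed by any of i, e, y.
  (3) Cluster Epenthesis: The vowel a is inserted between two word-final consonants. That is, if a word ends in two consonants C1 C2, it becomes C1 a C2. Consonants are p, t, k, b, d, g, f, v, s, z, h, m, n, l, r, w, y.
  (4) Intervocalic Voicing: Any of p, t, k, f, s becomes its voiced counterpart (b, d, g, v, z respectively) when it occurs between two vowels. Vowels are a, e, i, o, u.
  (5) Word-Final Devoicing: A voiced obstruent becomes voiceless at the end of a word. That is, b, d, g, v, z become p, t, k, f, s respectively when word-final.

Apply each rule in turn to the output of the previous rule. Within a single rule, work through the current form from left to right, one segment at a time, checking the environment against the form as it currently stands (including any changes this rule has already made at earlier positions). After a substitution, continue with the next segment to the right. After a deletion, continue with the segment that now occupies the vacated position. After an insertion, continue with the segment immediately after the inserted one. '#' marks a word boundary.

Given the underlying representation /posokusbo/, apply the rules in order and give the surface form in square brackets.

(1) Apocope: [posokusbo] → [posokusb]
(2) Velar Fronting: no change — [posokusb]
(3) Cluster Epenthesis: [posokusb] → [posokusab]
(4) Intervocalic Voicing: [posokusab] → [pozoguzab]
(5) Word-Final Devoicing: [pozoguzab] → [pozoguzap]

[pozoguzap]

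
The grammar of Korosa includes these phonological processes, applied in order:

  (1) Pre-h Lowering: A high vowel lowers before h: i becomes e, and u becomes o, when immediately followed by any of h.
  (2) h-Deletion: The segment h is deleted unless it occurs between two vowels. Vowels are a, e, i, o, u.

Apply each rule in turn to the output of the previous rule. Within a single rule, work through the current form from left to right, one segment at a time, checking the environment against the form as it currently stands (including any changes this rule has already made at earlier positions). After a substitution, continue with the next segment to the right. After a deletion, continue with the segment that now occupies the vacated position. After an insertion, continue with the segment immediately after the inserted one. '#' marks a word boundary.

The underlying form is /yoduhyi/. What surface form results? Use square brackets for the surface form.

[yodoyi]

(1) Pre-h Lowering: [yoduhyi] → [yodohyi]
(2) h-Deletion: [yodohyi] → [yodoyi]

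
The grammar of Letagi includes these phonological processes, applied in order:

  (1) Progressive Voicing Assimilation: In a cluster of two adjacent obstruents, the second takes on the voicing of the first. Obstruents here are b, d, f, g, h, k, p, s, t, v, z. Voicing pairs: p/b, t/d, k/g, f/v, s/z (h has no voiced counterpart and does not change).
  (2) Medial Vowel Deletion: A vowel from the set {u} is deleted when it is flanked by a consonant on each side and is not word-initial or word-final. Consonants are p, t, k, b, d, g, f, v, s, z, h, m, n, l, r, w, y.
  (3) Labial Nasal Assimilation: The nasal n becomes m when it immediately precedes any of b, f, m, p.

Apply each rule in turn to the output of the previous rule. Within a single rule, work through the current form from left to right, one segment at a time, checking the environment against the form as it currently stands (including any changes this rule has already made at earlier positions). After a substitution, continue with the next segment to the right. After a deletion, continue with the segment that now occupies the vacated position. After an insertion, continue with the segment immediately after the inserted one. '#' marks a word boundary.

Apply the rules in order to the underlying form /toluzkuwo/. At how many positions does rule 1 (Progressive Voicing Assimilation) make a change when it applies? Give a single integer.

1

(1) Progressive Voicing Assimilation: [toluzkuwo] → [toluzguwo]
(2) Medial Vowel Deletion: [toluzguwo] → [tolzgwo]
(3) Labial Nasal Assimilation: no change — [tolzgwo]
Rule 1 changed 1 position(s).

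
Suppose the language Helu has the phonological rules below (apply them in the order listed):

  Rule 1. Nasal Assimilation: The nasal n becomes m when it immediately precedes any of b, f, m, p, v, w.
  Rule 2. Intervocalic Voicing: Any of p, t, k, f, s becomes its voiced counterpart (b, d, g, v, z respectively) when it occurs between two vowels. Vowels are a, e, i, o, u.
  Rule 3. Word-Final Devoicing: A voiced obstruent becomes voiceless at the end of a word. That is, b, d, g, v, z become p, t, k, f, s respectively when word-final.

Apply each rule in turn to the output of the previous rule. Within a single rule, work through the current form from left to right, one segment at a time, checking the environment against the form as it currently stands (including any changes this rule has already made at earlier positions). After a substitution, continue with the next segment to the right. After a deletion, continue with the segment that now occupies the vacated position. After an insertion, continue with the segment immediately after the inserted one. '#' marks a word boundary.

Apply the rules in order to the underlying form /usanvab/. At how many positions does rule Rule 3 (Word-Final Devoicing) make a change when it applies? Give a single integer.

1

Rule 1 Nasal Assimilation: [usanvab] → [usamvab]
Rule 2 Intervocalic Voicing: [usamvab] → [uzamvab]
Rule 3 Word-Final Devoicing: [uzamvab] → [uzamvap]
Rule Rule 3 changed 1 position(s).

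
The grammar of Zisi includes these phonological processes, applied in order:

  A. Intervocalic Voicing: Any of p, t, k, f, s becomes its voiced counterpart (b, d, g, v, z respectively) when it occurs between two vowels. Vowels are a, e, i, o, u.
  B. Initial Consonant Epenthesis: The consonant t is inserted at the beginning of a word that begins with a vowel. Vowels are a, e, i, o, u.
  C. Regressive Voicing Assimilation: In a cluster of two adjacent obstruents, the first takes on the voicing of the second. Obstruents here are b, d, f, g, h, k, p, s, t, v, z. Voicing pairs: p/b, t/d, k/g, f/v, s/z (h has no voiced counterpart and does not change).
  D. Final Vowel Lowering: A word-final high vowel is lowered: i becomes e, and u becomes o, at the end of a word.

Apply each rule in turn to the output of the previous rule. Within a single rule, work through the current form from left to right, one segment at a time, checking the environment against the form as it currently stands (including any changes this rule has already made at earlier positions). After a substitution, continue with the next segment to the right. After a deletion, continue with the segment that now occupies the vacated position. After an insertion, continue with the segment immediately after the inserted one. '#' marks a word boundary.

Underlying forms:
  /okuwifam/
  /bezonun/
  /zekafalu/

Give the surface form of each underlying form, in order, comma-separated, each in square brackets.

[toguwivam], [bezonun], [zegavalo]

/okuwifam/:
  A Intervocalic Voicing: [okuwifam] → [oguwivam]
  B Initial Consonant Epenthesis: [oguwivam] → [toguwivam]
  C Regressive Voicing Assimilation: no change — [toguwivam]
  D Final Vowel Lowering: no change — [toguwivam]
/bezonun/:
  A Intervocalic Voicing: no change — [bezonun]
  B Initial Consonant Epenthesis: no change — [bezonun]
  C Regressive Voicing Assimilation: no change — [bezonun]
  D Final Vowel Lowering: no change — [bezonun]
/zekafalu/:
  A Intervocalic Voicing: [zekafalu] → [zegavalu]
  B Initial Consonant Epenthesis: no change — [zegavalu]
  C Regressive Voicing Assimilation: no change — [zegavalu]
  D Final Vowel Lowering: [zegavalu] → [zegavalo]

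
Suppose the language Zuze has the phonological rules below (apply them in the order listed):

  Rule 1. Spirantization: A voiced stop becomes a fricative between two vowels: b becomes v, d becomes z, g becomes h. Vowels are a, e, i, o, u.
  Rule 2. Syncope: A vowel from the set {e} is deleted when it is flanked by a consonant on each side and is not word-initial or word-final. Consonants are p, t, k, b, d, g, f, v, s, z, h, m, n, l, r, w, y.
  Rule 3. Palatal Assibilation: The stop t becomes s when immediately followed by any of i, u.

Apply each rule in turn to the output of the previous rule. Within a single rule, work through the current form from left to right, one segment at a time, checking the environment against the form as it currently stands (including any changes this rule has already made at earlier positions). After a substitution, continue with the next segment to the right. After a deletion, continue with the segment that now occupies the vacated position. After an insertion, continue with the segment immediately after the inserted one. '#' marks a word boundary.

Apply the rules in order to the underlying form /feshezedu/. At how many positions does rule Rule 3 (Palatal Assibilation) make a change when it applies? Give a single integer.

0

Rule 1 Spirantization: [feshezedu] → [feshezezu]
Rule 2 Syncope: [feshezezu] → [fshzzu]
Rule 3 Palatal Assibilation: no change — [fshzzu]
Rule Rule 3 changed 0 position(s).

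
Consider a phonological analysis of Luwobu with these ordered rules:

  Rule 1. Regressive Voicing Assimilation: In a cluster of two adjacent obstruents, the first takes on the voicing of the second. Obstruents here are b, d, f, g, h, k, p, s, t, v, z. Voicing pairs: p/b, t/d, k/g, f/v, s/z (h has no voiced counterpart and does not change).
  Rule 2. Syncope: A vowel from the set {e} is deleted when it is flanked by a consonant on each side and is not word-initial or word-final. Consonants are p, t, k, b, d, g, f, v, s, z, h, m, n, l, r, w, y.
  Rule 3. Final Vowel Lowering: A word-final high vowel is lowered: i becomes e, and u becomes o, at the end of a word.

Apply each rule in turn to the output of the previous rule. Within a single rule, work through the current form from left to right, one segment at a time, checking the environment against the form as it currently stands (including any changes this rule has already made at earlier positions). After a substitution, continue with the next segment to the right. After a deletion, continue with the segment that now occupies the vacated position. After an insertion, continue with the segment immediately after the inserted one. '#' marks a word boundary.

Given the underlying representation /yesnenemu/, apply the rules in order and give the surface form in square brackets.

Rule 1 Regressive Voicing Assimilation: no change — [yesnenemu]
Rule 2 Syncope: [yesnenemu] → [ysnnmu]
Rule 3 Final Vowel Lowering: [ysnnmu] → [ysnnmo]

[ysnnmo]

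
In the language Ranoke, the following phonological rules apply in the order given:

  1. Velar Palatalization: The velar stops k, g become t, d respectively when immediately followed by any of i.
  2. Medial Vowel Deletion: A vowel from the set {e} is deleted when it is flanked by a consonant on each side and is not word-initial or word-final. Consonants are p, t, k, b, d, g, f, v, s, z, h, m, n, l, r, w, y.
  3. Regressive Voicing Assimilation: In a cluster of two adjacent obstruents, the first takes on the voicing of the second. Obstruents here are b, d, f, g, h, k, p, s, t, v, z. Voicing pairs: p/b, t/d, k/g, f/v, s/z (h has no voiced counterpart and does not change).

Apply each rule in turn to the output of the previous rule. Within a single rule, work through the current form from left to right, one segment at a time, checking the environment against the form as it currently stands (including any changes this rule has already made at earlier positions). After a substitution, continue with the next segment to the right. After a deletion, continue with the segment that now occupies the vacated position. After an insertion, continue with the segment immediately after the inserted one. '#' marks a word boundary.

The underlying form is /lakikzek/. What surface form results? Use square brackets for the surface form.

1 Velar Palatalization: [lakikzek] → [latikzek]
2 Medial Vowel Deletion: [latikzek] → [latikzk]
3 Regressive Voicing Assimilation: [latikzk] → [latigsk]

[latigsk]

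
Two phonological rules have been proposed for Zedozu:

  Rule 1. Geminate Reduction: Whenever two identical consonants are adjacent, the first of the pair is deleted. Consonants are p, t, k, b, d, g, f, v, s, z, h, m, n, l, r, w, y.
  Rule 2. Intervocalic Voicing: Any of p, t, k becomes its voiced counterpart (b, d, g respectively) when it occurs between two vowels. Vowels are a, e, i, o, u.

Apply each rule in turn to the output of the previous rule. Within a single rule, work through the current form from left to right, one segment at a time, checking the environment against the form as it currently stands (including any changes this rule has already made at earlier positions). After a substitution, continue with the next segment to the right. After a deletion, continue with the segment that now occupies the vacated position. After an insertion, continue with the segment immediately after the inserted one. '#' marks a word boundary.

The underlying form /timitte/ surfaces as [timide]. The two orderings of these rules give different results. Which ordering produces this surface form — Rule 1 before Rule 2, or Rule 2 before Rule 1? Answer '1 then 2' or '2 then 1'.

Order 1 then 2:
  1 Geminate Reduction: [timitte] → [timite]
  2 Intervocalic Voicing: [timite] → [timide]
  result: [timide]
Order 2 then 1:
  2 Intervocalic Voicing: no change — [timitte]
  1 Geminate Reduction: [timitte] → [timite]
  result: [timite]

1 then 2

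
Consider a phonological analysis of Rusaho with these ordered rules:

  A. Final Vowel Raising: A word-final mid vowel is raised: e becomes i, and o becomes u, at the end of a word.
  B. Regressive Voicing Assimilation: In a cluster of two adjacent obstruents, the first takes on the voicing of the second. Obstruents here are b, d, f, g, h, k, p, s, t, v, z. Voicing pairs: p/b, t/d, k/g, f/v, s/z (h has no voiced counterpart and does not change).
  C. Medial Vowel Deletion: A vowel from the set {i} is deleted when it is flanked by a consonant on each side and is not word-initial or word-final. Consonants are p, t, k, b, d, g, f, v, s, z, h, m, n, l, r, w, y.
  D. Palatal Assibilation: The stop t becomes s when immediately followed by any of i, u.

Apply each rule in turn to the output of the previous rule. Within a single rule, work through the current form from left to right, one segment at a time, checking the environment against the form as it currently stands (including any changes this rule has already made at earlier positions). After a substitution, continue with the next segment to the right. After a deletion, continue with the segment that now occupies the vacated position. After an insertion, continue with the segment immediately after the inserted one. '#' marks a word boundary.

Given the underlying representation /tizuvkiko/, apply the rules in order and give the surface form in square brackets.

[tzufkku]

A Final Vowel Raising: [tizuvkiko] → [tizuvkiku]
B Regressive Voicing Assimilation: [tizuvkiku] → [tizufkiku]
C Medial Vowel Deletion: [tizufkiku] → [tzufkku]
D Palatal Assibilation: no change — [tzufkku]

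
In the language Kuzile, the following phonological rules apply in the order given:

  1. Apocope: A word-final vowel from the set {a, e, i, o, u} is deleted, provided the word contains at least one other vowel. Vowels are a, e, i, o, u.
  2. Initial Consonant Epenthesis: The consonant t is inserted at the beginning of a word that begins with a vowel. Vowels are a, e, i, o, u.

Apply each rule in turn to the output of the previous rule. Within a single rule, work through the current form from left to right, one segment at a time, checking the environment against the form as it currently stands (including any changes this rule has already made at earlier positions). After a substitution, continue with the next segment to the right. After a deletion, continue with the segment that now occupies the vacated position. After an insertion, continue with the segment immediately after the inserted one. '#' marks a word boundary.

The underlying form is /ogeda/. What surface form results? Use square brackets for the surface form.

1 Apocope: [ogeda] → [oged]
2 Initial Consonant Epenthesis: [oged] → [toged]

[toged]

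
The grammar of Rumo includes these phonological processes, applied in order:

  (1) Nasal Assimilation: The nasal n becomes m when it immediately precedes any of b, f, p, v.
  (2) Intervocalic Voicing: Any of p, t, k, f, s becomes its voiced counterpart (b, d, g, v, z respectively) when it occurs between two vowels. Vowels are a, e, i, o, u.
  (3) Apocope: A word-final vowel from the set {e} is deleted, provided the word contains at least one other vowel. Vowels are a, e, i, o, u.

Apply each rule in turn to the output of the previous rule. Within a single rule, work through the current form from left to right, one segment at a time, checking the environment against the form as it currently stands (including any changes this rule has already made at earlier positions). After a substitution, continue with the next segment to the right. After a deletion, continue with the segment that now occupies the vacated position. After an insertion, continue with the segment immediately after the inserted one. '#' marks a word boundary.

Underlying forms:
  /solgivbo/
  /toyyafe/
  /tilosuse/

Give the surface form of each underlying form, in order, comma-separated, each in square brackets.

[solgivbo], [toyyav], [tilozuz]

/solgivbo/:
  (1) Nasal Assimilation: no change — [solgivbo]
  (2) Intervocalic Voicing: no change — [solgivbo]
  (3) Apocope: no change — [solgivbo]
/toyyafe/:
  (1) Nasal Assimilation: no change — [toyyafe]
  (2) Intervocalic Voicing: [toyyafe] → [toyyave]
  (3) Apocope: [toyyave] → [toyyav]
/tilosuse/:
  (1) Nasal Assimilation: no change — [tilosuse]
  (2) Intervocalic Voicing: [tilosuse] → [tilozuze]
  (3) Apocope: [tilozuze] → [tilozuz]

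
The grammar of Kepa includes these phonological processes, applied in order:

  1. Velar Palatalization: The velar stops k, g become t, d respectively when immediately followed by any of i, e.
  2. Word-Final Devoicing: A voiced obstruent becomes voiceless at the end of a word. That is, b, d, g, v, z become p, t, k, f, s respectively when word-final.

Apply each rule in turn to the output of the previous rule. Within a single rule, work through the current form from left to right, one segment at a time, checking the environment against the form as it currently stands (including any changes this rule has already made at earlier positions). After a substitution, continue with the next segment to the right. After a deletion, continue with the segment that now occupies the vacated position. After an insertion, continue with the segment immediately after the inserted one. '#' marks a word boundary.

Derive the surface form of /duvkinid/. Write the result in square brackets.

[duvtinit]

1 Velar Palatalization: [duvkinid] → [duvtinid]
2 Word-Final Devoicing: [duvtinid] → [duvtinit]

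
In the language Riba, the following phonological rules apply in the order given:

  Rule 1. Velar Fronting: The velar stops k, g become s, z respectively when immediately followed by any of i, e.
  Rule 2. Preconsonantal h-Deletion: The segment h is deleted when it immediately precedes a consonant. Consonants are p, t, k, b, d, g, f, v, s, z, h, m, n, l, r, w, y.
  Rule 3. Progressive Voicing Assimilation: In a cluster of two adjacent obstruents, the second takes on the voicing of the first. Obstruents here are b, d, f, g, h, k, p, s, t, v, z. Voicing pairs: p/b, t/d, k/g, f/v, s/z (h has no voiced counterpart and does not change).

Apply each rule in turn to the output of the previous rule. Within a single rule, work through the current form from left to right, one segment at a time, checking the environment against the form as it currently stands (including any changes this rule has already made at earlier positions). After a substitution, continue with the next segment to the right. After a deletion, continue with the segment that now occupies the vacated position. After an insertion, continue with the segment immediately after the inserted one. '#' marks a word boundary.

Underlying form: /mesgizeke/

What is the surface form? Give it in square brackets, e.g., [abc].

Rule 1 Velar Fronting: [mesgizeke] → [meszizese]
Rule 2 Preconsonantal h-Deletion: no change — [meszizese]
Rule 3 Progressive Voicing Assimilation: [meszizese] → [messizese]

[messizese]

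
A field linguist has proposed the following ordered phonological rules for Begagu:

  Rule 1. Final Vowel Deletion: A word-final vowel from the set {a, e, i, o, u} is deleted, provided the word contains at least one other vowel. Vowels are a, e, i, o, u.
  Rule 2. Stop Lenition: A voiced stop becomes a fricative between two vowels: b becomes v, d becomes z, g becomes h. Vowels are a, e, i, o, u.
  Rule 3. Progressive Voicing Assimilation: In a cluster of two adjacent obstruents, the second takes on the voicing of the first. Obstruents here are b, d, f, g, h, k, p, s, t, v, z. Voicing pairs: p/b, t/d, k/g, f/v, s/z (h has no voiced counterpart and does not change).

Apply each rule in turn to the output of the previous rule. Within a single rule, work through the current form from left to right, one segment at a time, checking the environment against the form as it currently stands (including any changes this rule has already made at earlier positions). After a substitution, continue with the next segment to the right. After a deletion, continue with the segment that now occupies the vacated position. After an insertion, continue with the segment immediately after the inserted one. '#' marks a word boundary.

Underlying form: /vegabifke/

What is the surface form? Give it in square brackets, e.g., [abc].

Rule 1 Final Vowel Deletion: [vegabifke] → [vegabifk]
Rule 2 Stop Lenition: [vegabifk] → [vehavifk]
Rule 3 Progressive Voicing Assimilation: no change — [vehavifk]

[vehavifk]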